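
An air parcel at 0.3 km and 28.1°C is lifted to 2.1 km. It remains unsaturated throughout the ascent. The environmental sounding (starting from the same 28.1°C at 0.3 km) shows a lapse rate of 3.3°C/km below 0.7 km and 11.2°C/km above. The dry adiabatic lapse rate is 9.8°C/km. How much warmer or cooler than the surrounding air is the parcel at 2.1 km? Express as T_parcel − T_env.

Parcel:
  300 → 2100 m (dry, 9.8°C/km): ΔT = -9.8 × 1.8 = -17.64°C → T = 10.46°C
Environment:
  300 → 700 m (environment, lower layer, 3.3°C/km): ΔT = -3.3 × 0.4 = -1.32°C → T = 26.78°C
  700 → 2100 m (environment, upper layer, 11.2°C/km): ΔT = -11.2 × 1.4 = -15.68°C → T = 11.1°C
T_parcel − T_env = 10.46 − 11.1 = -0.64°C

-0.64°C (parcel cooler than environment)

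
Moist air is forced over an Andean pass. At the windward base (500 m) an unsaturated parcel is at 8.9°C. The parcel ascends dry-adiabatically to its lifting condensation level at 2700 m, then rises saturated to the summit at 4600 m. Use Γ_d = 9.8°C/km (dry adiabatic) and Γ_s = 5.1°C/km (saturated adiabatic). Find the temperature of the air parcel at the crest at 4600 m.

-22.35°C

Dry to 2700 m: -9.8 × 2.2 km = -21.56°C, so T = -12.66°C.
Saturated to 4600 m: -5.1 × 1.9 km = -9.69°C, so T = -22.35°C.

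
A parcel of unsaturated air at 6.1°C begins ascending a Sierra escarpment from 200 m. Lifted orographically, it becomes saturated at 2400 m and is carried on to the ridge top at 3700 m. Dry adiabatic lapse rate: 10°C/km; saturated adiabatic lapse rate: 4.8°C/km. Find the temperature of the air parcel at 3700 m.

-22.14°C

Dry to 2400 m: -10 × 2.2 km = -22°C, so T = -15.9°C.
Saturated to 3700 m: -4.8 × 1.3 km = -6.24°C, so T = -22.14°C.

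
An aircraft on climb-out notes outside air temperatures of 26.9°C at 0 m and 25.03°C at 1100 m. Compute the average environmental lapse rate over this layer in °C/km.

Γ = −ΔT/Δz = (26.9 − 25.03) / (1100 − 0) m
  = 1.87°C / 1.1 km = 1.7°C/km

1.7°C/km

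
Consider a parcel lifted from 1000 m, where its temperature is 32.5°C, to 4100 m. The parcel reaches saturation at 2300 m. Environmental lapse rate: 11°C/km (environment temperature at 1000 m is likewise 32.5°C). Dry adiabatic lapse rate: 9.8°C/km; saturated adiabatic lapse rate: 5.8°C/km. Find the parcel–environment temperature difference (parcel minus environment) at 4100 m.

Parcel:
  1000–2300 m, dry: Δz = 1.3 km ⇒ ΔT = -12.74°C; T = 19.76°C
  2300–4100 m, saturated: Δz = 1.8 km ⇒ ΔT = -10.44°C; T = 9.32°C
Environment:
  1000–4100 m, environment: Δz = 3.1 km ⇒ ΔT = -34.1°C; T = -1.6°C
T_parcel − T_env = 9.32 − (-1.6) = +10.92°C

+10.92°C (parcel warmer than environment)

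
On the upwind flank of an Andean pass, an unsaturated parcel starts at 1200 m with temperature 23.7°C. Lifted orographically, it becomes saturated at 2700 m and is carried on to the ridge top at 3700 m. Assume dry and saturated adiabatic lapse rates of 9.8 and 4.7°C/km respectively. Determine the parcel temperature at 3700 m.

1200–2700 m, dry: Δz = 1.5 km ⇒ ΔT = -14.7°C; T = 9°C
2700–3700 m, saturated: Δz = 1 km ⇒ ΔT = -4.7°C; T = 4.3°C

4.3°C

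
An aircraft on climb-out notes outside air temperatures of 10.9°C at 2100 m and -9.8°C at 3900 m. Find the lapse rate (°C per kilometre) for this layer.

Γ = −ΔT/Δz = (10.9 − (-9.8)) / (3900 − 2100) m
  = 20.7°C / 1.8 km = 11.5°C/km

11.5°C/km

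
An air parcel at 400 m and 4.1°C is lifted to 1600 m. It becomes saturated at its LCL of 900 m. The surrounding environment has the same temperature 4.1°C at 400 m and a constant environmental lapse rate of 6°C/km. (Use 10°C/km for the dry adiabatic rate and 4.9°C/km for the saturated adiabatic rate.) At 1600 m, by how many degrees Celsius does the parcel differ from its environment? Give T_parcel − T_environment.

-1.23°C (parcel cooler than environment)

Parcel:
  From 400 m to 900 m (dry): cools by 10 × 0.5 = 5°C, giving -0.9°C.
  From 900 m to 1600 m (saturated): cools by 4.9 × 0.7 = 3.43°C, giving -4.33°C.
Environment:
  From 400 m to 1600 m (environment): cools by 6 × 1.2 = 7.2°C, giving -3.1°C.
T_parcel − T_env = -4.33 − (-3.1) = -1.23°C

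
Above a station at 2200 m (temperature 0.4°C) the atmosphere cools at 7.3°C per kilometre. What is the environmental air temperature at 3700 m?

-10.55°C

Environmental to 3700 m: -7.3 × 1.5 km = -10.95°C, so T = -10.55°C.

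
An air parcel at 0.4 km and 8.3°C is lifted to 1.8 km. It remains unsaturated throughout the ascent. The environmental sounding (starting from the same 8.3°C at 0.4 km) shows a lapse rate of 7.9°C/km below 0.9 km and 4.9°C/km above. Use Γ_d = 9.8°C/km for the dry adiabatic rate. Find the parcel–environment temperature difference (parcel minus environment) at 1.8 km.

-5.36°C (parcel cooler than environment)

Parcel:
  400–1800 m, dry: Δz = 1.4 km ⇒ ΔT = -13.72°C; T = -5.42°C
Environment:
  400–900 m, environment, lower layer: Δz = 0.5 km ⇒ ΔT = -3.95°C; T = 4.35°C
  900–1800 m, environment, upper layer: Δz = 0.9 km ⇒ ΔT = -4.41°C; T = -0.06°C
T_parcel − T_env = -5.42 − (-0.06) = -5.36°C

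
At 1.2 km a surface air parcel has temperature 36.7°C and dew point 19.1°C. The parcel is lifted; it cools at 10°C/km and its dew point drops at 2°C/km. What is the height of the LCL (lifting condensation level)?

T and T_d converge at 10 − 2 = 8°C per km
Height above start = (36.7 − 19.1) / 8 = 2.2 km
LCL altitude = 1200 m + 2200 m = 3400 m

3.4 km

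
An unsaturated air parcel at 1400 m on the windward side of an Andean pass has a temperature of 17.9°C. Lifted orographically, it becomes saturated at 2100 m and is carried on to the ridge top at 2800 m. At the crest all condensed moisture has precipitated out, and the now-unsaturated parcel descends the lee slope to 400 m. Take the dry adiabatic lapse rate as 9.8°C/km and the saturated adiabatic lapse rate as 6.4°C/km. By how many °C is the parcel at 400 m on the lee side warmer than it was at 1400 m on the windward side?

+12.18°C

1400–2100 m, dry: Δz = 0.7 km ⇒ ΔT = -6.86°C; T = 11.04°C
2100–2800 m, saturated: Δz = 0.7 km ⇒ ΔT = -4.48°C; T = 6.56°C
2800–400 m, dry descent: Δz = 2.4 km ⇒ ΔT = +23.52°C; T = 30.08°C
Net change vs windward start: 30.08 − 17.9 = +12.18°C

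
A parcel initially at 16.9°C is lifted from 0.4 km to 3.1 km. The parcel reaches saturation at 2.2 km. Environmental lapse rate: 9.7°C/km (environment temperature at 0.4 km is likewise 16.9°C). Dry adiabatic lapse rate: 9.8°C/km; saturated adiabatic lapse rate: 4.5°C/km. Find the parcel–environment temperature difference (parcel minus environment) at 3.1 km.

+4.5°C (parcel warmer than environment)

Parcel:
  400 → 2200 m (dry, 9.8°C/km): ΔT = -9.8 × 1.8 = -17.64°C → T = -0.74°C
  2200 → 3100 m (saturated, 4.5°C/km): ΔT = -4.5 × 0.9 = -4.05°C → T = -4.79°C
Environment:
  400 → 3100 m (environment, 9.7°C/km): ΔT = -9.7 × 2.7 = -26.19°C → T = -9.29°C
T_parcel − T_env = -4.79 − (-9.29) = +4.5°C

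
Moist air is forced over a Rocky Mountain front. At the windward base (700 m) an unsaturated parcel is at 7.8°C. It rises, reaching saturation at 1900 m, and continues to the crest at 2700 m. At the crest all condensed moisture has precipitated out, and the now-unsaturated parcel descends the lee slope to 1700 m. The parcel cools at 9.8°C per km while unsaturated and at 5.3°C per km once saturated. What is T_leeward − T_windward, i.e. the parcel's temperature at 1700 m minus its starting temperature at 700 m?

From 700 m to 1900 m (dry): cools by 9.8 × 1.2 = 11.76°C, giving -3.96°C.
From 1900 m to 2700 m (saturated): cools by 5.3 × 0.8 = 4.24°C, giving -8.2°C.
From 2700 m to 1700 m (dry descent): warms by 9.8 × 1 = 9.8°C, giving 1.6°C.
Net change vs windward start: 1.6 − 7.8 = -6.2°C

-6.2°C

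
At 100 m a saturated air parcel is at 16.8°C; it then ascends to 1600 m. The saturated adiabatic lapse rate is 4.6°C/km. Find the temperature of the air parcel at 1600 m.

9.9°C

Saturated adiabatic to 1600 m: -4.6 × 1.5 km = -6.9°C, so T = 9.9°C.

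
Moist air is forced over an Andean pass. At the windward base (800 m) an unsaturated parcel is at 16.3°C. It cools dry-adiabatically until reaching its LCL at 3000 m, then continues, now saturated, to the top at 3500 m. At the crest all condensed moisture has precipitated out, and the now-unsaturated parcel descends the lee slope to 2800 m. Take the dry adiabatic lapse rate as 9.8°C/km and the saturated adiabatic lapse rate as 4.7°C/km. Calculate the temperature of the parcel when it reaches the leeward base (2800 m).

-0.75°C

From 800 m to 3000 m (dry): cools by 9.8 × 2.2 = 21.56°C, giving -5.26°C.
From 3000 m to 3500 m (saturated): cools by 4.7 × 0.5 = 2.35°C, giving -7.61°C.
From 3500 m to 2800 m (dry descent): warms by 9.8 × 0.7 = 6.86°C, giving -0.75°C.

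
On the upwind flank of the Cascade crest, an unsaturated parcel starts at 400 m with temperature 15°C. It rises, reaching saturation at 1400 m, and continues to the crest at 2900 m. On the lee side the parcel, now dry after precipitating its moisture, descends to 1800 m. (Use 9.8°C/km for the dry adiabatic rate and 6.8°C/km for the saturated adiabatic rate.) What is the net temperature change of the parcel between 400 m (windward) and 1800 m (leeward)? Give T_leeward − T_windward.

400 → 1400 m (dry, 9.8°C/km): ΔT = -9.8 × 1 = -9.8°C → T = 5.2°C
1400 → 2900 m (saturated, 6.8°C/km): ΔT = -6.8 × 1.5 = -10.2°C → T = -5°C
2900 → 1800 m (dry descent, 9.8°C/km): ΔT = +9.8 × 1.1 = +10.78°C → T = 5.78°C
Net change vs windward start: 5.78 − 15 = -9.22°C

-9.22°C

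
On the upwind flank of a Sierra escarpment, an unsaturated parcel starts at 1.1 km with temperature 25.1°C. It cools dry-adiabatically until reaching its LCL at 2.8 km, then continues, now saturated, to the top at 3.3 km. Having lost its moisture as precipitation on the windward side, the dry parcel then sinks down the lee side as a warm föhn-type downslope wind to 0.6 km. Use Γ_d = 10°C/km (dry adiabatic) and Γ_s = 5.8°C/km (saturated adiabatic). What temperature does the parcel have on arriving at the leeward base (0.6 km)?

32.2°C

1100–2800 m, dry: Δz = 1.7 km ⇒ ΔT = -17°C; T = 8.1°C
2800–3300 m, saturated: Δz = 0.5 km ⇒ ΔT = -2.9°C; T = 5.2°C
3300–600 m, dry descent: Δz = 2.7 km ⇒ ΔT = +27°C; T = 32.2°C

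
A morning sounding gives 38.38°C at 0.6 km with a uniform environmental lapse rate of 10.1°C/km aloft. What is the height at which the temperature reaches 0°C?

Height above start = (38.38 − 0) / 10.1 = 3.8 km
Altitude = 600 m + 3800 m = 4400 m

4.4 km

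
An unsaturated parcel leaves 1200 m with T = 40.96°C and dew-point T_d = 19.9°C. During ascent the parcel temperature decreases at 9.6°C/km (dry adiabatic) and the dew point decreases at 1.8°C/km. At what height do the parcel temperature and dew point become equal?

3900 m

T and T_d converge at 9.6 − 1.8 = 7.8°C per km
Height above start = (40.96 − 19.9) / 7.8 = 2.7 km
LCL altitude = 1200 m + 2700 m = 3900 m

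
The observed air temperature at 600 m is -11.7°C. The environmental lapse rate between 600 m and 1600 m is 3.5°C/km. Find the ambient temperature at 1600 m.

-15.2°C

Environmental to 1600 m: -3.5 × 1 km = -3.5°C, so T = -15.2°C.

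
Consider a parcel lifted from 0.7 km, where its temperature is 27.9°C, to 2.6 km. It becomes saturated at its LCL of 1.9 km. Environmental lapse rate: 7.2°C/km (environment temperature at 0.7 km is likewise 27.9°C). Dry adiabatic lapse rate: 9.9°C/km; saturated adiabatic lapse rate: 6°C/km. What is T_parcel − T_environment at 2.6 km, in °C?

-2.4°C (parcel cooler than environment)

Parcel:
  Dry to 1900 m: -9.9 × 1.2 km = -11.88°C, so T = 16.02°C.
  Saturated to 2600 m: -6 × 0.7 km = -4.2°C, so T = 11.82°C.
Environment:
  Environment to 2600 m: -7.2 × 1.9 km = -13.68°C, so T = 14.22°C.
T_parcel − T_env = 11.82 − 14.22 = -2.4°C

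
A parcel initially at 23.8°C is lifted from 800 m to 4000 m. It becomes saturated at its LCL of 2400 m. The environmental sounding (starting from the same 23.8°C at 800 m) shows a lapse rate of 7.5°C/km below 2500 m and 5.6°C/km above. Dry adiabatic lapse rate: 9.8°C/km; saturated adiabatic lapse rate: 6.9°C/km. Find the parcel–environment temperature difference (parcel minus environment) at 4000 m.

-5.57°C (parcel cooler than environment)

Parcel:
  800–2400 m, dry: Δz = 1.6 km ⇒ ΔT = -15.68°C; T = 8.12°C
  2400–4000 m, saturated: Δz = 1.6 km ⇒ ΔT = -11.04°C; T = -2.92°C
Environment:
  800–2500 m, environment, lower layer: Δz = 1.7 km ⇒ ΔT = -12.75°C; T = 11.05°C
  2500–4000 m, environment, upper layer: Δz = 1.5 km ⇒ ΔT = -8.4°C; T = 2.65°C
T_parcel − T_env = -2.92 − 2.65 = -5.57°C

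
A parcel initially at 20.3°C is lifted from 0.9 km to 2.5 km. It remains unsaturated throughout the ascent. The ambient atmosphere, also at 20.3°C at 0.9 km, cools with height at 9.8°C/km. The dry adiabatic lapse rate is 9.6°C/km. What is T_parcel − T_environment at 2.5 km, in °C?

+0.32°C (parcel warmer than environment)

Parcel:
  900 → 2500 m (dry, 9.6°C/km): ΔT = -9.6 × 1.6 = -15.36°C → T = 4.94°C
Environment:
  900 → 2500 m (environment, 9.8°C/km): ΔT = -9.8 × 1.6 = -15.68°C → T = 4.62°C
T_parcel − T_env = 4.94 − 4.62 = +0.32°C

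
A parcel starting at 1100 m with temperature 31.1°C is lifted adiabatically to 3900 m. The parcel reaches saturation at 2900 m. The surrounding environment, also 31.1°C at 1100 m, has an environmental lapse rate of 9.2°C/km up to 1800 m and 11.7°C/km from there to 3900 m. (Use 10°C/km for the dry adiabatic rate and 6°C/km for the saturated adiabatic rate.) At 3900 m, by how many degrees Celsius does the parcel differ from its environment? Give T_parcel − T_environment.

Parcel:
  From 1100 m to 2900 m (dry): cools by 10 × 1.8 = 18°C, giving 13.1°C.
  From 2900 m to 3900 m (saturated): cools by 6 × 1 = 6°C, giving 7.1°C.
Environment:
  From 1100 m to 1800 m (environment, lower layer): cools by 9.2 × 0.7 = 6.44°C, giving 24.66°C.
  From 1800 m to 3900 m (environment, upper layer): cools by 11.7 × 2.1 = 24.57°C, giving 0.09°C.
T_parcel − T_env = 7.1 − 0.09 = +7.01°C

+7.01°C (parcel warmer than environment)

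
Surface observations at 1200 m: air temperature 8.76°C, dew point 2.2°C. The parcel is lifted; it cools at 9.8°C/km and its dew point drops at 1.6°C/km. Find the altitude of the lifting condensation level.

2000 m

T and T_d converge at 9.8 − 1.6 = 8.2°C per km
Height above start = (8.76 − 2.2) / 8.2 = 0.8 km
LCL altitude = 1200 m + 800 m = 2000 m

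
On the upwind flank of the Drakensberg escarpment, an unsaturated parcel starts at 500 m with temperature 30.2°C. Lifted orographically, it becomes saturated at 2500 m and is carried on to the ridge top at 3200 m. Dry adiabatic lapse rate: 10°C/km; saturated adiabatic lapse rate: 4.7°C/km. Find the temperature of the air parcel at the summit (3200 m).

6.91°C

Dry to 2500 m: -10 × 2 km = -20°C, so T = 10.2°C.
Saturated to 3200 m: -4.7 × 0.7 km = -3.29°C, so T = 6.91°C.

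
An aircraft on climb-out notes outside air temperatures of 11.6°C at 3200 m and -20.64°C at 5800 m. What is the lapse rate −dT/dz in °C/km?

12.4°C/km

Γ = −ΔT/Δz = (11.6 − (-20.64)) / (5800 − 3200) m
  = 32.24°C / 2.6 km = 12.4°C/km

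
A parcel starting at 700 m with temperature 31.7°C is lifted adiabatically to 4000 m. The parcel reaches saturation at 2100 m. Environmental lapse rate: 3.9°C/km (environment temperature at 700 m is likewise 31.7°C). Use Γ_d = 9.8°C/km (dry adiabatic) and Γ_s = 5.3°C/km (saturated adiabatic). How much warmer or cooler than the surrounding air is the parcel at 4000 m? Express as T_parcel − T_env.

-10.92°C (parcel cooler than environment)

Parcel:
  700 → 2100 m (dry, 9.8°C/km): ΔT = -9.8 × 1.4 = -13.72°C → T = 17.98°C
  2100 → 4000 m (saturated, 5.3°C/km): ΔT = -5.3 × 1.9 = -10.07°C → T = 7.91°C
Environment:
  700 → 4000 m (environment, 3.9°C/km): ΔT = -3.9 × 3.3 = -12.87°C → T = 18.83°C
T_parcel − T_env = 7.91 − 18.83 = -10.92°C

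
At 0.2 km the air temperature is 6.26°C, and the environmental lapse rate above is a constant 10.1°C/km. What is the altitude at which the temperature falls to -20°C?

2.8 km

Height above start = (6.26 − (-20)) / 10.1 = 2.6 km
Altitude = 200 m + 2600 m = 2800 m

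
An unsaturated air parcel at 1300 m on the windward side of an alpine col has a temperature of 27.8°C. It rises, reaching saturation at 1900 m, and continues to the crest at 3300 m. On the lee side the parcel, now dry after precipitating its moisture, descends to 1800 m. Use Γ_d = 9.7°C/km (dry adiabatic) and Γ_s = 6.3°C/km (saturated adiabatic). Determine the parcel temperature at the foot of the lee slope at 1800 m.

27.71°C

1300–1900 m, dry: Δz = 0.6 km ⇒ ΔT = -5.82°C; T = 21.98°C
1900–3300 m, saturated: Δz = 1.4 km ⇒ ΔT = -8.82°C; T = 13.16°C
3300–1800 m, dry descent: Δz = 1.5 km ⇒ ΔT = +14.55°C; T = 27.71°C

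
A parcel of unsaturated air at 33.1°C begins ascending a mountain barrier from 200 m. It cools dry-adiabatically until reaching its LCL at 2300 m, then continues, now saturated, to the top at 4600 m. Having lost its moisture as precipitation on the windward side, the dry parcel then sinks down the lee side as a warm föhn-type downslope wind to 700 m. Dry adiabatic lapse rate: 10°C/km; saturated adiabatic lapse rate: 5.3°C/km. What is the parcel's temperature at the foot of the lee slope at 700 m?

200 → 2300 m (dry, 10°C/km): ΔT = -10 × 2.1 = -21°C → T = 12.1°C
2300 → 4600 m (saturated, 5.3°C/km): ΔT = -5.3 × 2.3 = -12.19°C → T = -0.09°C
4600 → 700 m (dry descent, 10°C/km): ΔT = +10 × 3.9 = +39°C → T = 38.91°C

38.91°C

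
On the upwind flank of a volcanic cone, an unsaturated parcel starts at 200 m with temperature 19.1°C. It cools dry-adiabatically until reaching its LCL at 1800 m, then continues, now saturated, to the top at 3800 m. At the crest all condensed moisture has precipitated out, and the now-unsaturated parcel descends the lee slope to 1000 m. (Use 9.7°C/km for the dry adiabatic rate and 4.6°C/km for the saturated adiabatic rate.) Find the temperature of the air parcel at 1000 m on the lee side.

From 200 m to 1800 m (dry): cools by 9.7 × 1.6 = 15.52°C, giving 3.58°C.
From 1800 m to 3800 m (saturated): cools by 4.6 × 2 = 9.2°C, giving -5.62°C.
From 3800 m to 1000 m (dry descent): warms by 9.7 × 2.8 = 27.16°C, giving 21.54°C.

21.54°C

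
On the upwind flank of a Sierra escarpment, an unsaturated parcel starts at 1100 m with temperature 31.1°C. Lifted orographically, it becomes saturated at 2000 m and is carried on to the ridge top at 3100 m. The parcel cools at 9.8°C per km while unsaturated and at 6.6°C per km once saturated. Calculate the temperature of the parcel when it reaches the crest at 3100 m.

15.02°C

From 1100 m to 2000 m (dry): cools by 9.8 × 0.9 = 8.82°C, giving 22.28°C.
From 2000 m to 3100 m (saturated): cools by 6.6 × 1.1 = 7.26°C, giving 15.02°C.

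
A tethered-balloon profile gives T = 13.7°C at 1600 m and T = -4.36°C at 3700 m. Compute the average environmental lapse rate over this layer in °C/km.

8.6°C/km

Γ = −ΔT/Δz = (13.7 − (-4.36)) / (3700 − 1600) m
  = 18.06°C / 2.1 km = 8.6°C/km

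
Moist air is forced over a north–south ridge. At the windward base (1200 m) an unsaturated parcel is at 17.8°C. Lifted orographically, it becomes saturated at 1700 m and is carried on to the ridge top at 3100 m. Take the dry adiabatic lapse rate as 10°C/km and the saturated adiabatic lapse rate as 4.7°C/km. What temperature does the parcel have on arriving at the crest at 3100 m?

6.22°C

From 1200 m to 1700 m (dry): cools by 10 × 0.5 = 5°C, giving 12.8°C.
From 1700 m to 3100 m (saturated): cools by 4.7 × 1.4 = 6.58°C, giving 6.22°C.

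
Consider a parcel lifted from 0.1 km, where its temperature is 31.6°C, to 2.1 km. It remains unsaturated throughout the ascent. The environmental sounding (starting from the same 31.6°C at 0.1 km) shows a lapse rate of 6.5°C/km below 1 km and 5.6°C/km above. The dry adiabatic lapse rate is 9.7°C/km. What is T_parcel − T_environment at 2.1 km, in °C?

-7.39°C (parcel cooler than environment)

Parcel:
  100–2100 m, dry: Δz = 2 km ⇒ ΔT = -19.4°C; T = 12.2°C
Environment:
  100–1000 m, environment, lower layer: Δz = 0.9 km ⇒ ΔT = -5.85°C; T = 25.75°C
  1000–2100 m, environment, upper layer: Δz = 1.1 km ⇒ ΔT = -6.16°C; T = 19.59°C
T_parcel − T_env = 12.2 − 19.59 = -7.39°C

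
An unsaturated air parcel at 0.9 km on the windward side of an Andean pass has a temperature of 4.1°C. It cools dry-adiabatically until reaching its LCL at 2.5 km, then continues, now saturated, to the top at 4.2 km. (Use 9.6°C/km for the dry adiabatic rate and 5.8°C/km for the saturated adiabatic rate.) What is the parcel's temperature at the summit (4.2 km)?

-21.12°C

From 900 m to 2500 m (dry): cools by 9.6 × 1.6 = 15.36°C, giving -11.26°C.
From 2500 m to 4200 m (saturated): cools by 5.8 × 1.7 = 9.86°C, giving -21.12°C.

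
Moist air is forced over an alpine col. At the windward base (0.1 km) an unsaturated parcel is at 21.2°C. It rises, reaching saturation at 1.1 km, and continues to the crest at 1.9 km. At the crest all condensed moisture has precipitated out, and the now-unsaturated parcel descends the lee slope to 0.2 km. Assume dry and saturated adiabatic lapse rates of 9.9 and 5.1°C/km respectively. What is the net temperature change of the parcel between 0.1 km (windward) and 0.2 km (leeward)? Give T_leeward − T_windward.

+2.85°C

Dry to 1100 m: -9.9 × 1 km = -9.9°C, so T = 11.3°C.
Saturated to 1900 m: -5.1 × 0.8 km = -4.08°C, so T = 7.22°C.
Dry descent to 200 m: +9.9 × 1.7 km = +16.83°C, so T = 24.05°C.
Net change vs windward start: 24.05 − 21.2 = +2.85°C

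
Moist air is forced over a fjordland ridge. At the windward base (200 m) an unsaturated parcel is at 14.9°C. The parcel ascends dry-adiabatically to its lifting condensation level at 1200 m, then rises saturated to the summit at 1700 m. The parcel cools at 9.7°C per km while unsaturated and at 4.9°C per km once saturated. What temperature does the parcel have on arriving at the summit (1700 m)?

200 → 1200 m (dry, 9.7°C/km): ΔT = -9.7 × 1 = -9.7°C → T = 5.2°C
1200 → 1700 m (saturated, 4.9°C/km): ΔT = -4.9 × 0.5 = -2.45°C → T = 2.75°C

2.75°C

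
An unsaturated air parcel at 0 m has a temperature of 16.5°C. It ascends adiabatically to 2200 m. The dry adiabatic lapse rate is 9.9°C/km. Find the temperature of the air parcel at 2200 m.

0–2200 m, dry adiabatic: Δz = 2.2 km ⇒ ΔT = -21.78°C; T = -5.28°C

-5.28°C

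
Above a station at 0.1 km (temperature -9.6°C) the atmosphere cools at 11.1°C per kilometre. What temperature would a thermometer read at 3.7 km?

From 100 m to 3700 m (environmental): cools by 11.1 × 3.6 = 39.96°C, giving -49.56°C.

-49.56°C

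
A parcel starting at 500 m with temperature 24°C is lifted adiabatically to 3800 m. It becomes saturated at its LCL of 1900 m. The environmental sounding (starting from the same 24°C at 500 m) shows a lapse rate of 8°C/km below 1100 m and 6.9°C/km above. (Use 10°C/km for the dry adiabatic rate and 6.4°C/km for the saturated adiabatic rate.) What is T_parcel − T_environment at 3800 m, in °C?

Parcel:
  Dry to 1900 m: -10 × 1.4 km = -14°C, so T = 10°C.
  Saturated to 3800 m: -6.4 × 1.9 km = -12.16°C, so T = -2.16°C.
Environment:
  Environment, lower layer to 1100 m: -8 × 0.6 km = -4.8°C, so T = 19.2°C.
  Environment, upper layer to 3800 m: -6.9 × 2.7 km = -18.63°C, so T = 0.57°C.
T_parcel − T_env = -2.16 − 0.57 = -2.73°C

-2.73°C (parcel cooler than environment)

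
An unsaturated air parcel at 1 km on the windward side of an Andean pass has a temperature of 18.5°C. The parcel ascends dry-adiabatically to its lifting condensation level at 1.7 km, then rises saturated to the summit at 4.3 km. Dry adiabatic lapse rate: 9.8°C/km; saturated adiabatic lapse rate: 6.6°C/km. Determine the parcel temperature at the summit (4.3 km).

1000–1700 m, dry: Δz = 0.7 km ⇒ ΔT = -6.86°C; T = 11.64°C
1700–4300 m, saturated: Δz = 2.6 km ⇒ ΔT = -17.16°C; T = -5.52°C

-5.52°C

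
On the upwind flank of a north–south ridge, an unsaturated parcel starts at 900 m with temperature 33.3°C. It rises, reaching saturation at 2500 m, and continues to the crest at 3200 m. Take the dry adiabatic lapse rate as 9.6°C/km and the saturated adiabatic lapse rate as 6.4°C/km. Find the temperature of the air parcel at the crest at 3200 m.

13.46°C

From 900 m to 2500 m (dry): cools by 9.6 × 1.6 = 15.36°C, giving 17.94°C.
From 2500 m to 3200 m (saturated): cools by 6.4 × 0.7 = 4.48°C, giving 13.46°C.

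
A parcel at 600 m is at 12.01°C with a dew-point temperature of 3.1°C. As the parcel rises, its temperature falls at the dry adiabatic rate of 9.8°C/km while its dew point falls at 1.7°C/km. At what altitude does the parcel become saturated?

T and T_d converge at 9.8 − 1.7 = 8.1°C per km
Height above start = (12.01 − 3.1) / 8.1 = 1.1 km
LCL altitude = 600 m + 1100 m = 1700 m

1700 m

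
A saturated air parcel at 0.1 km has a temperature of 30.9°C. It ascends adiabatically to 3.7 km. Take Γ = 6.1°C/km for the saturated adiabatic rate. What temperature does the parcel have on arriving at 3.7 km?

8.94°C

From 100 m to 3700 m (saturated adiabatic): cools by 6.1 × 3.6 = 21.96°C, giving 8.94°C.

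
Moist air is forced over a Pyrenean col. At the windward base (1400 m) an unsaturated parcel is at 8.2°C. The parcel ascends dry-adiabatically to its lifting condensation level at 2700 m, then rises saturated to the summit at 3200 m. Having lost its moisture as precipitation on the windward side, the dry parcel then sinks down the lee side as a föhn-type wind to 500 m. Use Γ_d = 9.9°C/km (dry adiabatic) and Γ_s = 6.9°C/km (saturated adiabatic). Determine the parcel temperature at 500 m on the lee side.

18.61°C

From 1400 m to 2700 m (dry): cools by 9.9 × 1.3 = 12.87°C, giving -4.67°C.
From 2700 m to 3200 m (saturated): cools by 6.9 × 0.5 = 3.45°C, giving -8.12°C.
From 3200 m to 500 m (dry descent): warms by 9.9 × 2.7 = 26.73°C, giving 18.61°C.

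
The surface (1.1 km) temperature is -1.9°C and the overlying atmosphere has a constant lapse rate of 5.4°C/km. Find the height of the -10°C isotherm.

2.6 km

Height above start = (-1.9 − (-10)) / 5.4 = 1.5 km
Altitude = 1100 m + 1500 m = 2600 m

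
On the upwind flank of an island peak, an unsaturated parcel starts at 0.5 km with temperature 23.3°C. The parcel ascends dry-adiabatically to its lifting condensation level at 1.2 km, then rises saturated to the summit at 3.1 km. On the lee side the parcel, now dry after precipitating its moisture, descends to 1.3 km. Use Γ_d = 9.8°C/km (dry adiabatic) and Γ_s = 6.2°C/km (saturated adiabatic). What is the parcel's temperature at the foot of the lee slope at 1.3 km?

From 500 m to 1200 m (dry): cools by 9.8 × 0.7 = 6.86°C, giving 16.44°C.
From 1200 m to 3100 m (saturated): cools by 6.2 × 1.9 = 11.78°C, giving 4.66°C.
From 3100 m to 1300 m (dry descent): warms by 9.8 × 1.8 = 17.64°C, giving 22.3°C.

22.3°C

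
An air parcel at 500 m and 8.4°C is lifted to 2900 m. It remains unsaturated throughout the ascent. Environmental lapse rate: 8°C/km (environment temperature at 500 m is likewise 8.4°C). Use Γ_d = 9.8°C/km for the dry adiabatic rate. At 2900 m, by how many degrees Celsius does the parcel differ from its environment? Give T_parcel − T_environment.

-4.32°C (parcel cooler than environment)

Parcel:
  Dry to 2900 m: -9.8 × 2.4 km = -23.52°C, so T = -15.12°C.
Environment:
  Environment to 2900 m: -8 × 2.4 km = -19.2°C, so T = -10.8°C.
T_parcel − T_env = -15.12 − (-10.8) = -4.32°C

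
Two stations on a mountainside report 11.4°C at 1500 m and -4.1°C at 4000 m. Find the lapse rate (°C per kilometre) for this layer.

6.2°C/km

Γ = −ΔT/Δz = (11.4 − (-4.1)) / (4000 − 1500) m
  = 15.5°C / 2.5 km = 6.2°C/km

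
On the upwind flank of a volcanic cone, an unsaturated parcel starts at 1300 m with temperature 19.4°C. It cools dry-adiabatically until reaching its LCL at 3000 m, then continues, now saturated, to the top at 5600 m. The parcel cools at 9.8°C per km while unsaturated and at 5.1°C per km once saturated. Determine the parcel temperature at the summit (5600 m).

-10.52°C

Dry to 3000 m: -9.8 × 1.7 km = -16.66°C, so T = 2.74°C.
Saturated to 5600 m: -5.1 × 2.6 km = -13.26°C, so T = -10.52°C.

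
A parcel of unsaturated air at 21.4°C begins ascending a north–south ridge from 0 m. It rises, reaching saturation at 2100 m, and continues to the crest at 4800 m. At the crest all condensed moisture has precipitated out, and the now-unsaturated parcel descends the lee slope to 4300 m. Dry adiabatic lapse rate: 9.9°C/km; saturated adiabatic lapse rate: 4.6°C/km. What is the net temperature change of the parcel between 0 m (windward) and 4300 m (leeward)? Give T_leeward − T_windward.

-28.26°C

0–2100 m, dry: Δz = 2.1 km ⇒ ΔT = -20.79°C; T = 0.61°C
2100–4800 m, saturated: Δz = 2.7 km ⇒ ΔT = -12.42°C; T = -11.81°C
4800–4300 m, dry descent: Δz = 0.5 km ⇒ ΔT = +4.95°C; T = -6.86°C
Net change vs windward start: -6.86 − 21.4 = -28.26°C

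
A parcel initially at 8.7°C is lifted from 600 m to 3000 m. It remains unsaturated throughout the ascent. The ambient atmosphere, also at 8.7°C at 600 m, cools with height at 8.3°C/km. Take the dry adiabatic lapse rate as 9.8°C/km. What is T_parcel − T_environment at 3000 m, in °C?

Parcel:
  From 600 m to 3000 m (dry): cools by 9.8 × 2.4 = 23.52°C, giving -14.82°C.
Environment:
  From 600 m to 3000 m (environment): cools by 8.3 × 2.4 = 19.92°C, giving -11.22°C.
T_parcel − T_env = -14.82 − (-11.22) = -3.6°C

-3.6°C (parcel cooler than environment)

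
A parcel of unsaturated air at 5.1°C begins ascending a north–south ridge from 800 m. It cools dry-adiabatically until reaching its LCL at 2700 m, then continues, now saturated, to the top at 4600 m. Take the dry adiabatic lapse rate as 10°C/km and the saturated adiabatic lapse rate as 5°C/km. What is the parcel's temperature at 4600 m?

800 → 2700 m (dry, 10°C/km): ΔT = -10 × 1.9 = -19°C → T = -13.9°C
2700 → 4600 m (saturated, 5°C/km): ΔT = -5 × 1.9 = -9.5°C → T = -23.4°C

-23.4°C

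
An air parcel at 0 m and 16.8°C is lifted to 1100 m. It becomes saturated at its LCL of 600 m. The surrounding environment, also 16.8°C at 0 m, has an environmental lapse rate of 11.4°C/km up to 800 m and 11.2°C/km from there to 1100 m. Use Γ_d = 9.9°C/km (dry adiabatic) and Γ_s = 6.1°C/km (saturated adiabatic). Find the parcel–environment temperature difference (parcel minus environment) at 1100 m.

+3.49°C (parcel warmer than environment)

Parcel:
  0–600 m, dry: Δz = 0.6 km ⇒ ΔT = -5.94°C; T = 10.86°C
  600–1100 m, saturated: Δz = 0.5 km ⇒ ΔT = -3.05°C; T = 7.81°C
Environment:
  0–800 m, environment, lower layer: Δz = 0.8 km ⇒ ΔT = -9.12°C; T = 7.68°C
  800–1100 m, environment, upper layer: Δz = 0.3 km ⇒ ΔT = -3.36°C; T = 4.32°C
T_parcel − T_env = 7.81 − 4.32 = +3.49°C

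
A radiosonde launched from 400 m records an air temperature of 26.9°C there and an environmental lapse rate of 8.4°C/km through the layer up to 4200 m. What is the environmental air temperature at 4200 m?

400 → 4200 m (environmental, 8.4°C/km): ΔT = -8.4 × 3.8 = -31.92°C → T = -5.02°C

-5.02°C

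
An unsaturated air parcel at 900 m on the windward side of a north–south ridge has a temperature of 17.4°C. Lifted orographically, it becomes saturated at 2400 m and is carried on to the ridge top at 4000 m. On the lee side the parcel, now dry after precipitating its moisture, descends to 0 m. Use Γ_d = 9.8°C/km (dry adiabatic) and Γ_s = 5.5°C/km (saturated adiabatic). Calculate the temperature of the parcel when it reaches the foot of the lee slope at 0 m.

From 900 m to 2400 m (dry): cools by 9.8 × 1.5 = 14.7°C, giving 2.7°C.
From 2400 m to 4000 m (saturated): cools by 5.5 × 1.6 = 8.8°C, giving -6.1°C.
From 4000 m to 0 m (dry descent): warms by 9.8 × 4 = 39.2°C, giving 33.1°C.

33.1°C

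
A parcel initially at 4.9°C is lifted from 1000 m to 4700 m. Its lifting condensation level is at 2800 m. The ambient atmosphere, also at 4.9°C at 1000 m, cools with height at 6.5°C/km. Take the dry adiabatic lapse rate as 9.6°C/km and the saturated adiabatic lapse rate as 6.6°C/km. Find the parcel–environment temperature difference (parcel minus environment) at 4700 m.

Parcel:
  From 1000 m to 2800 m (dry): cools by 9.6 × 1.8 = 17.28°C, giving -12.38°C.
  From 2800 m to 4700 m (saturated): cools by 6.6 × 1.9 = 12.54°C, giving -24.92°C.
Environment:
  From 1000 m to 4700 m (environment): cools by 6.5 × 3.7 = 24.05°C, giving -19.15°C.
T_parcel − T_env = -24.92 − (-19.15) = -5.77°C

-5.77°C (parcel cooler than environment)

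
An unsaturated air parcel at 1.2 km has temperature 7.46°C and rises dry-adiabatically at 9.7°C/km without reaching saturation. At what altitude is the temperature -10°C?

3 km

Height above start = (7.46 − (-10)) / 9.7 = 1.8 km
Altitude = 1200 m + 1800 m = 3000 m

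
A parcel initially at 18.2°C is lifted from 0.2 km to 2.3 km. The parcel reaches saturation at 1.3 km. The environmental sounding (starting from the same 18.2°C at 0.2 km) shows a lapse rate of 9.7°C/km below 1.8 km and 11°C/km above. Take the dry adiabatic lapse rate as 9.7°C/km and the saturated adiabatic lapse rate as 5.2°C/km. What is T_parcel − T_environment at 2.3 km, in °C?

Parcel:
  Dry to 1300 m: -9.7 × 1.1 km = -10.67°C, so T = 7.53°C.
  Saturated to 2300 m: -5.2 × 1 km = -5.2°C, so T = 2.33°C.
Environment:
  Environment, lower layer to 1800 m: -9.7 × 1.6 km = -15.52°C, so T = 2.68°C.
  Environment, upper layer to 2300 m: -11 × 0.5 km = -5.5°C, so T = -2.82°C.
T_parcel − T_env = 2.33 − (-2.82) = +5.15°C

+5.15°C (parcel warmer than environment)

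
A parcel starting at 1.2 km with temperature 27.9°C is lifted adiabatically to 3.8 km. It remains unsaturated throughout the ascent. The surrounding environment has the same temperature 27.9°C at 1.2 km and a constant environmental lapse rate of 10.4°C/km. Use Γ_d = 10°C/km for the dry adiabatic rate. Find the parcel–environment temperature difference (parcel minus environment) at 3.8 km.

+1.04°C (parcel warmer than environment)

Parcel:
  1200–3800 m, dry: Δz = 2.6 km ⇒ ΔT = -26°C; T = 1.9°C
Environment:
  1200–3800 m, environment: Δz = 2.6 km ⇒ ΔT = -27.04°C; T = 0.86°C
T_parcel − T_env = 1.9 − 0.86 = +1.04°C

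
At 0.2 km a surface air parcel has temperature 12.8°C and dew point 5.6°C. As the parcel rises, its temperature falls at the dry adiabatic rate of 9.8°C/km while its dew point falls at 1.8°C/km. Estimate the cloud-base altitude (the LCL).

T and T_d converge at 9.8 − 1.8 = 8°C per km
Height above start = (12.8 − 5.6) / 8 = 0.9 km
LCL altitude = 200 m + 900 m = 1100 m

1.1 km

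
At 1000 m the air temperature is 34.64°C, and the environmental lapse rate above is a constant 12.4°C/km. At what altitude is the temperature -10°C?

Height above start = (34.64 − (-10)) / 12.4 = 3.6 km
Altitude = 1000 m + 3600 m = 4600 m

4600 m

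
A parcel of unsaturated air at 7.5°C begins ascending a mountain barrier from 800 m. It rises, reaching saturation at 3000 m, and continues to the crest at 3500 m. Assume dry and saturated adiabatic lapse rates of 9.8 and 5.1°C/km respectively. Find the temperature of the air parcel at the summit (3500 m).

800 → 3000 m (dry, 9.8°C/km): ΔT = -9.8 × 2.2 = -21.56°C → T = -14.06°C
3000 → 3500 m (saturated, 5.1°C/km): ΔT = -5.1 × 0.5 = -2.55°C → T = -16.61°C

-16.61°C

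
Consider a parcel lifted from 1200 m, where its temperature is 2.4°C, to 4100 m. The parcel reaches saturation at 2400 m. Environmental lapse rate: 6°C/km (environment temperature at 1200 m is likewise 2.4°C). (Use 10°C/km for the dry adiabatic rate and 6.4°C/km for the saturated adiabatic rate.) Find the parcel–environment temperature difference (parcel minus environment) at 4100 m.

-5.48°C (parcel cooler than environment)

Parcel:
  From 1200 m to 2400 m (dry): cools by 10 × 1.2 = 12°C, giving -9.6°C.
  From 2400 m to 4100 m (saturated): cools by 6.4 × 1.7 = 10.88°C, giving -20.48°C.
Environment:
  From 1200 m to 4100 m (environment): cools by 6 × 2.9 = 17.4°C, giving -15°C.
T_parcel − T_env = -20.48 − (-15) = -5.48°C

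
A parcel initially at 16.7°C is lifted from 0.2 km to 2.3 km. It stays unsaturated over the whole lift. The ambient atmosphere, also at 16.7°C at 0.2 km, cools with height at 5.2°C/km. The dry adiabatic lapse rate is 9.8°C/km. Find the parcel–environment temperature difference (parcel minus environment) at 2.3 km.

Parcel:
  200 → 2300 m (dry, 9.8°C/km): ΔT = -9.8 × 2.1 = -20.58°C → T = -3.88°C
Environment:
  200 → 2300 m (environment, 5.2°C/km): ΔT = -5.2 × 2.1 = -10.92°C → T = 5.78°C
T_parcel − T_env = -3.88 − 5.78 = -9.66°C

-9.66°C (parcel cooler than environment)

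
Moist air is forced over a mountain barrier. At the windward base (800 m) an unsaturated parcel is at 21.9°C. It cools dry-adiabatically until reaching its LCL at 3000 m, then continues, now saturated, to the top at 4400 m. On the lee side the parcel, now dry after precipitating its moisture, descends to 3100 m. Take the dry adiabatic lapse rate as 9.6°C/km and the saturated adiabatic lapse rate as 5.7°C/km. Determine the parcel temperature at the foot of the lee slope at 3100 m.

800 → 3000 m (dry, 9.6°C/km): ΔT = -9.6 × 2.2 = -21.12°C → T = 0.78°C
3000 → 4400 m (saturated, 5.7°C/km): ΔT = -5.7 × 1.4 = -7.98°C → T = -7.2°C
4400 → 3100 m (dry descent, 9.6°C/km): ΔT = +9.6 × 1.3 = +12.48°C → T = 5.28°C

5.28°C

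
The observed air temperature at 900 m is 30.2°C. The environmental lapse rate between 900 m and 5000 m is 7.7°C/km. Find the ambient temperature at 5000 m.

-1.37°C

Environmental to 5000 m: -7.7 × 4.1 km = -31.57°C, so T = -1.37°C.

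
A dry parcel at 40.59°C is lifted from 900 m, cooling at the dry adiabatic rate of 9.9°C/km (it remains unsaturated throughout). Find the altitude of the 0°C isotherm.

Height above start = (40.59 − 0) / 9.9 = 4.1 km
Altitude = 900 m + 4100 m = 5000 m

5000 m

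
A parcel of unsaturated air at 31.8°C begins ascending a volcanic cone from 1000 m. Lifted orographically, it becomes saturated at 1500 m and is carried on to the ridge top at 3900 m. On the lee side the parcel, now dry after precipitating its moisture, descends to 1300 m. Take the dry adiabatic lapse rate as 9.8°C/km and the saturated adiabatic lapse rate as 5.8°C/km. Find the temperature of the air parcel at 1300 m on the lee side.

Dry to 1500 m: -9.8 × 0.5 km = -4.9°C, so T = 26.9°C.
Saturated to 3900 m: -5.8 × 2.4 km = -13.92°C, so T = 12.98°C.
Dry descent to 1300 m: +9.8 × 2.6 km = +25.48°C, so T = 38.46°C.

38.46°C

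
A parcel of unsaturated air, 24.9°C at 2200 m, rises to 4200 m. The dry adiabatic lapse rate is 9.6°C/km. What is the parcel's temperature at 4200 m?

5.7°C

2200 → 4200 m (dry adiabatic, 9.6°C/km): ΔT = -9.6 × 2 = -19.2°C → T = 5.7°C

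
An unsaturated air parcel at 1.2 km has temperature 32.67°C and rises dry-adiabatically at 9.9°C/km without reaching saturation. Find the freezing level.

Height above start = (32.67 − 0) / 9.9 = 3.3 km
Altitude = 1200 m + 3300 m = 4500 m

4.5 km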